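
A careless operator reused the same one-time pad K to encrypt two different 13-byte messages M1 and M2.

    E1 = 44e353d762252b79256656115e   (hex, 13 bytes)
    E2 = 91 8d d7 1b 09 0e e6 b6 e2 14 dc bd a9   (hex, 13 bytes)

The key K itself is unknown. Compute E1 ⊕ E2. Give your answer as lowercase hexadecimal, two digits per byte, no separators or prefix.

d56e84cc6b2bcdcfc7728aacf7

E1 ⊕ E2 = (M1 ⊕ K) ⊕ (M2 ⊕ K) = M1 ⊕ M2 — the shared key cancels under XOR.
byte 0: 01000100 xor 10010001 = 11010101
byte 1: 11100011 xor 10001101 = 01101110
byte 2: 01010011 xor 11010111 = 10000100
byte 3: 11010111 xor 00011011 = 11001100
byte 4: 01100010 xor 00001001 = 01101011
byte 5: 00100101 xor 00001110 = 00101011
byte 6: 00101011 xor 11100110 = 11001101
byte 7: 01111001 xor 10110110 = 11001111
byte 8: 00100101 xor 11100010 = 11000111
byte 9: 01100110 xor 00010100 = 01110010
byte 10: 01010110 xor 11011100 = 10001010
byte 11: 00010001 xor 10111101 = 10101100
byte 12: 01011110 xor 10101001 = 11110111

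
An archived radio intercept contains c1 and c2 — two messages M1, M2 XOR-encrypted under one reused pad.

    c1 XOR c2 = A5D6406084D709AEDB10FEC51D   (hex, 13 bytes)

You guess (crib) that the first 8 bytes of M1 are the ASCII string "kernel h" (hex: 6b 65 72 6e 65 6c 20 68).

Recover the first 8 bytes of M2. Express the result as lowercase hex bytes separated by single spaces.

ce b3 32 0e e1 bb 29 c6

Since c1 ⊕ c2 = M1 ⊕ M2, XORing with the guessed M1 bytes yields the corresponding M2 bytes: M2 = (c1 ⊕ c2) ⊕ M1.
a5 XOR 6b = ce
d6 XOR 65 = b3
40 XOR 72 = 32
60 XOR 6e = 0e
84 XOR 65 = e1
d7 XOR 6c = bb
09 XOR 20 = 29
ae XOR 68 = c6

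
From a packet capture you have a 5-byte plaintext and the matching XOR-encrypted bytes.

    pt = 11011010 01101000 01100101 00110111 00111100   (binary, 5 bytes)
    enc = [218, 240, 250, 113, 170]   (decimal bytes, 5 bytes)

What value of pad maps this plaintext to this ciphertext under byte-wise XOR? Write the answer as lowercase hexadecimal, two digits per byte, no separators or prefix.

Since enc = pt ⊕ pad, XORing both sides with pt gives pad = pt ⊕ enc.
11011010 XOR 11011010 = 00000000
01101000 XOR 11110000 = 10011000
01100101 XOR 11111010 = 10011111
00110111 XOR 01110001 = 01000110
00111100 XOR 10101010 = 10010110

00989f4696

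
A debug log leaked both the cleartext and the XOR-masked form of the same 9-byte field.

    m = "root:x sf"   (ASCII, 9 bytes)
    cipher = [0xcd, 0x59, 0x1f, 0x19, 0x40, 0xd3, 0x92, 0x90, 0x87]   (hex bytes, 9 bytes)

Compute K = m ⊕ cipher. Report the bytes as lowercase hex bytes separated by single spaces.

Since cipher = m ⊕ K, XORing both sides with m gives K = m ⊕ cipher.
byte 0: 01110010 ⊕ 11001101 = 10111111
byte 1: 01101111 ⊕ 01011001 = 00110110
byte 2: 01101111 ⊕ 00011111 = 01110000
byte 3: 01110100 ⊕ 00011001 = 01101101
byte 4: 00111010 ⊕ 01000000 = 01111010
byte 5: 01111000 ⊕ 11010011 = 10101011
byte 6: 00100000 ⊕ 10010010 = 10110010
byte 7: 01110011 ⊕ 10010000 = 11100011
byte 8: 01100110 ⊕ 10000111 = 11100001

bf 36 70 6d 7a ab b2 e3 e1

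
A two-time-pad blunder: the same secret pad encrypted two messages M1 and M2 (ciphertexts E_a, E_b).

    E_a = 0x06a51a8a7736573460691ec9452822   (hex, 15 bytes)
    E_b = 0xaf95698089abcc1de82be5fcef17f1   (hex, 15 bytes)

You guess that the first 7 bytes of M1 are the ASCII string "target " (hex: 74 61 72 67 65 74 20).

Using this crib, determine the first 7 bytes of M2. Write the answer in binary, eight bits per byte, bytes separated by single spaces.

11011101 01010001 00000001 01101101 10011011 11101001 10111011

First, E_a ⊕ E_b = (M1 ⊕ K) ⊕ (M2 ⊕ K) = M1 ⊕ M2, so the key drops out. Then M2 = (M1 ⊕ M2) ⊕ M1 over the first 7 bytes.
byte 0: (06 ⊕ af) ⊕ 74 = a9 ⊕ 74 = dd
byte 1: (a5 ⊕ 95) ⊕ 61 = 30 ⊕ 61 = 51
byte 2: (1a ⊕ 69) ⊕ 72 = 73 ⊕ 72 = 01
byte 3: (8a ⊕ 80) ⊕ 67 = 0a ⊕ 67 = 6d
byte 4: (77 ⊕ 89) ⊕ 65 = fe ⊕ 65 = 9b
byte 5: (36 ⊕ ab) ⊕ 74 = 9d ⊕ 74 = e9
byte 6: (57 ⊕ cc) ⊕ 20 = 9b ⊕ 20 = bb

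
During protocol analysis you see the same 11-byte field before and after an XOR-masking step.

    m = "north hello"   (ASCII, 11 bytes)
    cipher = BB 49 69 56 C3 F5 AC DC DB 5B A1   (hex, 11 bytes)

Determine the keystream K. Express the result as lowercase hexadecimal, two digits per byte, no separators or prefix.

d5261b22abd5c4b9b737ce

Since cipher = m ⊕ K, XORing both sides with m gives K = m ⊕ cipher.
byte 0: 6e ^ bb = d5
byte 1: 6f ^ 49 = 26
byte 2: 72 ^ 69 = 1b
byte 3: 74 ^ 56 = 22
byte 4: 68 ^ c3 = ab
byte 5: 20 ^ f5 = d5
byte 6: 68 ^ ac = c4
byte 7: 65 ^ dc = b9
byte 8: 6c ^ db = b7
byte 9: 6c ^ 5b = 37
byte 10: 6f ^ a1 = ce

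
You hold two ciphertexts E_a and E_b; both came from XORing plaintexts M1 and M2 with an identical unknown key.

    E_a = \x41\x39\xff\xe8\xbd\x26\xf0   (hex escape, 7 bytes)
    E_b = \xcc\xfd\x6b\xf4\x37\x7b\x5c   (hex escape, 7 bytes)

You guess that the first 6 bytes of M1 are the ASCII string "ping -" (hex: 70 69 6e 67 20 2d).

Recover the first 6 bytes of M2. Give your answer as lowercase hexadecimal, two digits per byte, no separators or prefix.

First, E_a ⊕ E_b = (M1 ⊕ K) ⊕ (M2 ⊕ K) = M1 ⊕ M2, so the key drops out. Then M2 = (M1 ⊕ M2) ⊕ M1 over the first 6 bytes.
byte 0: (41 ⊕ cc) ⊕ 70 = 8d ⊕ 70 = fd
byte 1: (39 ⊕ fd) ⊕ 69 = c4 ⊕ 69 = ad
byte 2: (ff ⊕ 6b) ⊕ 6e = 94 ⊕ 6e = fa
byte 3: (e8 ⊕ f4) ⊕ 67 = 1c ⊕ 67 = 7b
byte 4: (bd ⊕ 37) ⊕ 20 = 8a ⊕ 20 = aa
byte 5: (26 ⊕ 7b) ⊕ 2d = 5d ⊕ 2d = 70

fdadfa7baa70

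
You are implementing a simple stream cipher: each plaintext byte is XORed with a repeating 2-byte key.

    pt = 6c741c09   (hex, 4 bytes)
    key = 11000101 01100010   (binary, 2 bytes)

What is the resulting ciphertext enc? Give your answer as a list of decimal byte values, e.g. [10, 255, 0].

The 2-byte key repeats, so the effective keystream is c5 62 c5 62.
byte 0: 108 xor 197 = 169
byte 1: 116 xor  98 =  22
byte 2:  28 xor 197 = 217
byte 3:   9 xor  98 = 107

[169, 22, 217, 107]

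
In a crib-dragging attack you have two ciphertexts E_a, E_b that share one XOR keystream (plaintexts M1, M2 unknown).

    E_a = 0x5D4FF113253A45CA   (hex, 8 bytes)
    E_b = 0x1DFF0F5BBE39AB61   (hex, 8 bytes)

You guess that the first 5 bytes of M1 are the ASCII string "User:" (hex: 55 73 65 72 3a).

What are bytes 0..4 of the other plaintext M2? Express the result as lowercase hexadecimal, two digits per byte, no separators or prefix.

First, E_a ⊕ E_b = (M1 ⊕ K) ⊕ (M2 ⊕ K) = M1 ⊕ M2, so the key drops out. Then M2 = (M1 ⊕ M2) ⊕ M1 over the first 5 bytes.
byte 0: (5d XOR 1d) XOR 55 = 40 XOR 55 = 15
byte 1: (4f XOR ff) XOR 73 = b0 XOR 73 = c3
byte 2: (f1 XOR 0f) XOR 65 = fe XOR 65 = 9b
byte 3: (13 XOR 5b) XOR 72 = 48 XOR 72 = 3a
byte 4: (25 XOR be) XOR 3a = 9b XOR 3a = a1

15c39b3aa1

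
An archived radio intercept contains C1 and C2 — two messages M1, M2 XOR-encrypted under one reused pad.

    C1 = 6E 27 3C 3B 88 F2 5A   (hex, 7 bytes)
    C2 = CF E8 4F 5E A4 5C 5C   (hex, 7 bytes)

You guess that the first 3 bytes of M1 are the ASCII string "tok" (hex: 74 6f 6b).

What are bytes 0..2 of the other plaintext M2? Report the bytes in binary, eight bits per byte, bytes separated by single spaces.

11010101 10100000 00011000

First, C1 ⊕ C2 = (M1 ⊕ K) ⊕ (M2 ⊕ K) = M1 ⊕ M2, so the key drops out. Then M2 = (M1 ⊕ M2) ⊕ M1 over the first 3 bytes.
byte 0: (6e xor cf) xor 74 = a1 xor 74 = d5
byte 1: (27 xor e8) xor 6f = cf xor 6f = a0
byte 2: (3c xor 4f) xor 6b = 73 xor 6b = 18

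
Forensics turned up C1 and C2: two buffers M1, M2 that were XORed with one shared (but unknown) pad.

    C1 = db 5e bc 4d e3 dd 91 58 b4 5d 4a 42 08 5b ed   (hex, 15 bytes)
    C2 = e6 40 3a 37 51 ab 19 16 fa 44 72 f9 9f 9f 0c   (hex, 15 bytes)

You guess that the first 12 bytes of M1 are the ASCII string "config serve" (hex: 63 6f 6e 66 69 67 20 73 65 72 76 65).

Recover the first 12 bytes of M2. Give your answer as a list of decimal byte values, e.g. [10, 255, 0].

First, C1 ⊕ C2 = (M1 ⊕ K) ⊕ (M2 ⊕ K) = M1 ⊕ M2, so the key drops out. Then M2 = (M1 ⊕ M2) ⊕ M1 over the first 12 bytes.
byte 0: (db XOR e6) XOR 63 = 3d XOR 63 = 5e
byte 1: (5e XOR 40) XOR 6f = 1e XOR 6f = 71
byte 2: (bc XOR 3a) XOR 6e = 86 XOR 6e = e8
byte 3: (4d XOR 37) XOR 66 = 7a XOR 66 = 1c
byte 4: (e3 XOR 51) XOR 69 = b2 XOR 69 = db
byte 5: (dd XOR ab) XOR 67 = 76 XOR 67 = 11
byte 6: (91 XOR 19) XOR 20 = 88 XOR 20 = a8
byte 7: (58 XOR 16) XOR 73 = 4e XOR 73 = 3d
byte 8: (b4 XOR fa) XOR 65 = 4e XOR 65 = 2b
byte 9: (5d XOR 44) XOR 72 = 19 XOR 72 = 6b
byte 10: (4a XOR 72) XOR 76 = 38 XOR 76 = 4e
byte 11: (42 XOR f9) XOR 65 = bb XOR 65 = de

[94, 113, 232, 28, 219, 17, 168, 61, 43, 107, 78, 222]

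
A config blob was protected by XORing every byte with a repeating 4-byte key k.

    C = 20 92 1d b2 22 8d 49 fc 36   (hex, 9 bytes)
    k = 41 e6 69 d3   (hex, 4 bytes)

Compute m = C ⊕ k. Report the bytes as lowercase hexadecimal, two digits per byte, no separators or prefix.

61747461636b202f77

The 4-byte key repeats, so the effective keystream is 41 e6 69 d3 41 e6 69 d3 41.
byte 0: 20 XOR 41 = 61
byte 1: 92 XOR e6 = 74
byte 2: 1d XOR 69 = 74
byte 3: b2 XOR d3 = 61
byte 4: 22 XOR 41 = 63
byte 5: 8d XOR e6 = 6b
byte 6: 49 XOR 69 = 20
byte 7: fc XOR d3 = 2f
byte 8: 36 XOR 41 = 77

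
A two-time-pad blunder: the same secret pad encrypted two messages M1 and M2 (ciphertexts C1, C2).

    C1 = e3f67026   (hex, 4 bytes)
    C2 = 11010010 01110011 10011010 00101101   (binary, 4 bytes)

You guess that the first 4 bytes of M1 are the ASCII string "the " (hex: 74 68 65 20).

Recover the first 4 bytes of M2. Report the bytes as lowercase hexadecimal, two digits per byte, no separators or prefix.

45ed8f2b

First, C1 ⊕ C2 = (M1 ⊕ K) ⊕ (M2 ⊕ K) = M1 ⊕ M2, so the key drops out. Then M2 = (M1 ⊕ M2) ⊕ M1 over the first 4 bytes.
byte 0: (e3 ^ d2) ^ 74 = 31 ^ 74 = 45
byte 1: (f6 ^ 73) ^ 68 = 85 ^ 68 = ed
byte 2: (70 ^ 9a) ^ 65 = ea ^ 65 = 8f
byte 3: (26 ^ 2d) ^ 20 = 0b ^ 20 = 2b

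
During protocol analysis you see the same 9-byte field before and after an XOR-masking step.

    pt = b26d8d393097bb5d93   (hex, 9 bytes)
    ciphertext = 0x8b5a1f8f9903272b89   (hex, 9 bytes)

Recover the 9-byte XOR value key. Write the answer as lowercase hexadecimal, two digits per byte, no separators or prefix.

393792b6a9949c761a

Since ciphertext = pt ⊕ key, XORing both sides with pt gives key = pt ⊕ ciphertext.
b2 ^ 8b = 39
6d ^ 5a = 37
8d ^ 1f = 92
39 ^ 8f = b6
30 ^ 99 = a9
97 ^ 03 = 94
bb ^ 27 = 9c
5d ^ 2b = 76
93 ^ 89 = 1a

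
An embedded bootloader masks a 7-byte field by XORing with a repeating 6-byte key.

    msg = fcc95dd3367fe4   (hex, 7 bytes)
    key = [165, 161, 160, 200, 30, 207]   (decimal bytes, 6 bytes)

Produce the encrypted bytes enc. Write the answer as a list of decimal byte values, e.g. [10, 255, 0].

The 6-byte key repeats, so the effective keystream is a5 a1 a0 c8 1e cf a5.
byte 0: fc xor a5 = 59
byte 1: c9 xor a1 = 68
byte 2: 5d xor a0 = fd
byte 3: d3 xor c8 = 1b
byte 4: 36 xor 1e = 28
byte 5: 7f xor cf = b0
byte 6: e4 xor a5 = 41

[89, 104, 253, 27, 40, 176, 65]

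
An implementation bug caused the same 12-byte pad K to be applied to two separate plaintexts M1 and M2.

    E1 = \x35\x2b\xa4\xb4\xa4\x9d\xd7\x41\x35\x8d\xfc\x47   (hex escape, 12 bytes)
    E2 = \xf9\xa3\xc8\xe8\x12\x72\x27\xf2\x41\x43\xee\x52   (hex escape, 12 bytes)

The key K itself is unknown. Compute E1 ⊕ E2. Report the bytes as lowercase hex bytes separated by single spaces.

E1 ⊕ E2 = (M1 ⊕ K) ⊕ (M2 ⊕ K) = M1 ⊕ M2 — the shared key cancels under XOR.
00110101 xor 11111001 = 11001100
00101011 xor 10100011 = 10001000
10100100 xor 11001000 = 01101100
10110100 xor 11101000 = 01011100
10100100 xor 00010010 = 10110110
10011101 xor 01110010 = 11101111
11010111 xor 00100111 = 11110000
01000001 xor 11110010 = 10110011
00110101 xor 01000001 = 01110100
10001101 xor 01000011 = 11001110
11111100 xor 11101110 = 00010010
01000111 xor 01010010 = 00010101

cc 88 6c 5c b6 ef f0 b3 74 ce 12 15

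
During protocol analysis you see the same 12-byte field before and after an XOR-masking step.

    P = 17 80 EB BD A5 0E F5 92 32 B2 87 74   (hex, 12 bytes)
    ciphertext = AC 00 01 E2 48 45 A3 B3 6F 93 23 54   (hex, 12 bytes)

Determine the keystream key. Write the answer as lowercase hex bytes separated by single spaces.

Since ciphertext = P ⊕ key, XORing both sides with P gives key = P ⊕ ciphertext.
 23 ^ 172 = 187
128 ^   0 = 128
235 ^   1 = 234
189 ^ 226 =  95
165 ^  72 = 237
 14 ^  69 =  75
245 ^ 163 =  86
146 ^ 179 =  33
 50 ^ 111 =  93
178 ^ 147 =  33
135 ^  35 = 164
116 ^  84 =  32

bb 80 ea 5f ed 4b 56 21 5d 21 a4 20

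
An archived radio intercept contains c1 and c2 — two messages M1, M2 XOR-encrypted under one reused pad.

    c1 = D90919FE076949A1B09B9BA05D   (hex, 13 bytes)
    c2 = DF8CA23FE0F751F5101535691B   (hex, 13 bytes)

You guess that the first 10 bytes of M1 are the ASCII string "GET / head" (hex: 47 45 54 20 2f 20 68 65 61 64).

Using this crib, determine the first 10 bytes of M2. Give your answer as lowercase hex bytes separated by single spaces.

First, c1 ⊕ c2 = (M1 ⊕ K) ⊕ (M2 ⊕ K) = M1 ⊕ M2, so the key drops out. Then M2 = (M1 ⊕ M2) ⊕ M1 over the first 10 bytes.
byte 0: (d9 ⊕ df) ⊕ 47 = 06 ⊕ 47 = 41
byte 1: (09 ⊕ 8c) ⊕ 45 = 85 ⊕ 45 = c0
byte 2: (19 ⊕ a2) ⊕ 54 = bb ⊕ 54 = ef
byte 3: (fe ⊕ 3f) ⊕ 20 = c1 ⊕ 20 = e1
byte 4: (07 ⊕ e0) ⊕ 2f = e7 ⊕ 2f = c8
byte 5: (69 ⊕ f7) ⊕ 20 = 9e ⊕ 20 = be
byte 6: (49 ⊕ 51) ⊕ 68 = 18 ⊕ 68 = 70
byte 7: (a1 ⊕ f5) ⊕ 65 = 54 ⊕ 65 = 31
byte 8: (b0 ⊕ 10) ⊕ 61 = a0 ⊕ 61 = c1
byte 9: (9b ⊕ 15) ⊕ 64 = 8e ⊕ 64 = ea

41 c0 ef e1 c8 be 70 31 c1 ea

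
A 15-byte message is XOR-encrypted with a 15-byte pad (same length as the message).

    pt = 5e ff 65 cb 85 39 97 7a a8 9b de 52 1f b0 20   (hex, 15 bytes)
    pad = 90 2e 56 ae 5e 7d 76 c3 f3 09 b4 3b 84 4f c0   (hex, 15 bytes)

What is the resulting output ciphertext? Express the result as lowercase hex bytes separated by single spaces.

ce d1 33 65 db 44 e1 b9 5b 92 6a 69 9b ff e0

byte 0: 5e ⊕ 90 = ce
byte 1: ff ⊕ 2e = d1
byte 2: 65 ⊕ 56 = 33
byte 3: cb ⊕ ae = 65
byte 4: 85 ⊕ 5e = db
byte 5: 39 ⊕ 7d = 44
byte 6: 97 ⊕ 76 = e1
byte 7: 7a ⊕ c3 = b9
byte 8: a8 ⊕ f3 = 5b
byte 9: 9b ⊕ 09 = 92
byte 10: de ⊕ b4 = 6a
byte 11: 52 ⊕ 3b = 69
byte 12: 1f ⊕ 84 = 9b
byte 13: b0 ⊕ 4f = ff
byte 14: 20 ⊕ c0 = e0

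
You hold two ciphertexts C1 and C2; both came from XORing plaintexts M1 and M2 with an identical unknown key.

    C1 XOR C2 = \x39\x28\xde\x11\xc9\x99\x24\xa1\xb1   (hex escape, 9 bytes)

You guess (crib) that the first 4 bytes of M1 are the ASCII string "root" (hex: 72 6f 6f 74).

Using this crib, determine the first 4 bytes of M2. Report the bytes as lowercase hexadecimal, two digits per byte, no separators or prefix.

4b47b165

Since C1 ⊕ C2 = M1 ⊕ M2, XORing with the guessed M1 bytes yields the corresponding M2 bytes: M2 = (C1 ⊕ C2) ⊕ M1.
 57 ⊕ 114 =  75
 40 ⊕ 111 =  71
222 ⊕ 111 = 177
 17 ⊕ 116 = 101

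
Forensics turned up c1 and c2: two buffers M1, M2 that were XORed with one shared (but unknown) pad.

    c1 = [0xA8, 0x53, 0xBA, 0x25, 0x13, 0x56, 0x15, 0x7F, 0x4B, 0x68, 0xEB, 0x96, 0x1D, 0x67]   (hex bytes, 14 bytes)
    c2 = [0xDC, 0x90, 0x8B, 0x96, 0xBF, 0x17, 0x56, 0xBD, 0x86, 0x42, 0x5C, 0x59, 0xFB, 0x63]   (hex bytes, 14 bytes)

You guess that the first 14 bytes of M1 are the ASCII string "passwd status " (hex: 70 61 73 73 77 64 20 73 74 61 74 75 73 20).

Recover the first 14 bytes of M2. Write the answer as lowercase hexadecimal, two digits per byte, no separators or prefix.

First, c1 ⊕ c2 = (M1 ⊕ K) ⊕ (M2 ⊕ K) = M1 ⊕ M2, so the key drops out. Then M2 = (M1 ⊕ M2) ⊕ M1 over the first 14 bytes.
byte 0: (a8 xor dc) xor 70 = 74 xor 70 = 04
byte 1: (53 xor 90) xor 61 = c3 xor 61 = a2
byte 2: (ba xor 8b) xor 73 = 31 xor 73 = 42
byte 3: (25 xor 96) xor 73 = b3 xor 73 = c0
byte 4: (13 xor bf) xor 77 = ac xor 77 = db
byte 5: (56 xor 17) xor 64 = 41 xor 64 = 25
byte 6: (15 xor 56) xor 20 = 43 xor 20 = 63
byte 7: (7f xor bd) xor 73 = c2 xor 73 = b1
byte 8: (4b xor 86) xor 74 = cd xor 74 = b9
byte 9: (68 xor 42) xor 61 = 2a xor 61 = 4b
byte 10: (eb xor 5c) xor 74 = b7 xor 74 = c3
byte 11: (96 xor 59) xor 75 = cf xor 75 = ba
byte 12: (1d xor fb) xor 73 = e6 xor 73 = 95
byte 13: (67 xor 63) xor 20 = 04 xor 20 = 24

04a242c0db2563b1b94bc3ba9524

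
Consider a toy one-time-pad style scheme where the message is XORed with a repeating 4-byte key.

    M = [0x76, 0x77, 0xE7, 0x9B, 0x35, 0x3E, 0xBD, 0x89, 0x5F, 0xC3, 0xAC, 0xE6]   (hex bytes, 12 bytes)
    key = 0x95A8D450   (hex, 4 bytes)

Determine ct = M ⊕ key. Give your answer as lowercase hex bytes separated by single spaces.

The 4-byte key repeats, so the effective keystream is 95 a8 d4 50 95 a8 d4 50 95 a8 d4 50.
byte 0: 01110110 XOR 10010101 = 11100011
byte 1: 01110111 XOR 10101000 = 11011111
byte 2: 11100111 XOR 11010100 = 00110011
byte 3: 10011011 XOR 01010000 = 11001011
byte 4: 00110101 XOR 10010101 = 10100000
byte 5: 00111110 XOR 10101000 = 10010110
byte 6: 10111101 XOR 11010100 = 01101001
byte 7: 10001001 XOR 01010000 = 11011001
byte 8: 01011111 XOR 10010101 = 11001010
byte 9: 11000011 XOR 10101000 = 01101011
byte 10: 10101100 XOR 11010100 = 01111000
byte 11: 11100110 XOR 01010000 = 10110110

e3 df 33 cb a0 96 69 d9 ca 6b 78 b6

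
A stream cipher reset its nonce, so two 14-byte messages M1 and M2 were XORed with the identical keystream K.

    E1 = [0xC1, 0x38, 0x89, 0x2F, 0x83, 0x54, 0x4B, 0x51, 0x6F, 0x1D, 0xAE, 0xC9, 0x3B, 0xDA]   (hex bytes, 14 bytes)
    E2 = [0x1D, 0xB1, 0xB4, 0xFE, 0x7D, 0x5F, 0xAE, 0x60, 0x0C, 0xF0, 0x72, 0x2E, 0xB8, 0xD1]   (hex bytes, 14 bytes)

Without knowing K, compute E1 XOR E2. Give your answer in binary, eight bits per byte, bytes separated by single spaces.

11011100 10001001 00111101 11010001 11111110 00001011 11100101 00110001 01100011 11101101 11011100 11100111 10000011 00001011

E1 ⊕ E2 = (M1 ⊕ K) ⊕ (M2 ⊕ K) = M1 ⊕ M2 — the shared key cancels under XOR.
c1 XOR 1d = dc
38 XOR b1 = 89
89 XOR b4 = 3d
2f XOR fe = d1
83 XOR 7d = fe
54 XOR 5f = 0b
4b XOR ae = e5
51 XOR 60 = 31
6f XOR 0c = 63
1d XOR f0 = ed
ae XOR 72 = dc
c9 XOR 2e = e7
3b XOR b8 = 83
da XOR d1 = 0b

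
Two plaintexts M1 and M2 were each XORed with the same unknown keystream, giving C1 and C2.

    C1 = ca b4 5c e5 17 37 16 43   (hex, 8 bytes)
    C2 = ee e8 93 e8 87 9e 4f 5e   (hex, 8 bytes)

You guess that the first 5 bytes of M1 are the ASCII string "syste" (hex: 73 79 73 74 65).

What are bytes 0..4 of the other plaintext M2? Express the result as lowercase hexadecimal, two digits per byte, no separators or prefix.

5725bc79f5

First, C1 ⊕ C2 = (M1 ⊕ K) ⊕ (M2 ⊕ K) = M1 ⊕ M2, so the key drops out. Then M2 = (M1 ⊕ M2) ⊕ M1 over the first 5 bytes.
byte 0: (ca XOR ee) XOR 73 = 24 XOR 73 = 57
byte 1: (b4 XOR e8) XOR 79 = 5c XOR 79 = 25
byte 2: (5c XOR 93) XOR 73 = cf XOR 73 = bc
byte 3: (e5 XOR e8) XOR 74 = 0d XOR 74 = 79
byte 4: (17 XOR 87) XOR 65 = 90 XOR 65 = f5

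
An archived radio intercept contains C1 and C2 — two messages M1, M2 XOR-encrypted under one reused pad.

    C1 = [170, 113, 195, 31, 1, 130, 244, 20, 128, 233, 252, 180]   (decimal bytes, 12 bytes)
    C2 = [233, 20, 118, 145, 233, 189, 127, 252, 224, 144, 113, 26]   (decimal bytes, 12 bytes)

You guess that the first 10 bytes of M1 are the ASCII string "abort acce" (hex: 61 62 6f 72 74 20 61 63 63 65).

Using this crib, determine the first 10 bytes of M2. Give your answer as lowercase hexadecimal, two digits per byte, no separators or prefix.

First, C1 ⊕ C2 = (M1 ⊕ K) ⊕ (M2 ⊕ K) = M1 ⊕ M2, so the key drops out. Then M2 = (M1 ⊕ M2) ⊕ M1 over the first 10 bytes.
byte 0: (aa xor e9) xor 61 = 43 xor 61 = 22
byte 1: (71 xor 14) xor 62 = 65 xor 62 = 07
byte 2: (c3 xor 76) xor 6f = b5 xor 6f = da
byte 3: (1f xor 91) xor 72 = 8e xor 72 = fc
byte 4: (01 xor e9) xor 74 = e8 xor 74 = 9c
byte 5: (82 xor bd) xor 20 = 3f xor 20 = 1f
byte 6: (f4 xor 7f) xor 61 = 8b xor 61 = ea
byte 7: (14 xor fc) xor 63 = e8 xor 63 = 8b
byte 8: (80 xor e0) xor 63 = 60 xor 63 = 03
byte 9: (e9 xor 90) xor 65 = 79 xor 65 = 1c

2207dafc9c1fea8b031c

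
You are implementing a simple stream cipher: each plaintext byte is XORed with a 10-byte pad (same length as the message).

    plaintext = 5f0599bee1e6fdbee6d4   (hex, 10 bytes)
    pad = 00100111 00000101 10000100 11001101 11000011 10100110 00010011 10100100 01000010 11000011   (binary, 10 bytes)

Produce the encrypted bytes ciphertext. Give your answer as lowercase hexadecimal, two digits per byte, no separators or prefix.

XOR is its own inverse, so applying the key byte-wise gives the result directly.
byte 0: 5f XOR 27 = 78
byte 1: 05 XOR 05 = 00
byte 2: 99 XOR 84 = 1d
byte 3: be XOR cd = 73
byte 4: e1 XOR c3 = 22
byte 5: e6 XOR a6 = 40
byte 6: fd XOR 13 = ee
byte 7: be XOR a4 = 1a
byte 8: e6 XOR 42 = a4
byte 9: d4 XOR c3 = 17

78001d732240ee1aa417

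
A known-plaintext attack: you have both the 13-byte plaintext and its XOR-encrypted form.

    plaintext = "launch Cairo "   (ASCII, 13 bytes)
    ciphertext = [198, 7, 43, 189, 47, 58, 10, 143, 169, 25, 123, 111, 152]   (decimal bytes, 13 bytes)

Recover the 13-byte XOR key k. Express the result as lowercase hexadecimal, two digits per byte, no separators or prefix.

aa665ed34c522accc8700900b8

Since ciphertext = plaintext ⊕ k, XORing both sides with plaintext gives k = plaintext ⊕ ciphertext.
6c xor c6 = aa
61 xor 07 = 66
75 xor 2b = 5e
6e xor bd = d3
63 xor 2f = 4c
68 xor 3a = 52
20 xor 0a = 2a
43 xor 8f = cc
61 xor a9 = c8
69 xor 19 = 70
72 xor 7b = 09
6f xor 6f = 00
20 xor 98 = b8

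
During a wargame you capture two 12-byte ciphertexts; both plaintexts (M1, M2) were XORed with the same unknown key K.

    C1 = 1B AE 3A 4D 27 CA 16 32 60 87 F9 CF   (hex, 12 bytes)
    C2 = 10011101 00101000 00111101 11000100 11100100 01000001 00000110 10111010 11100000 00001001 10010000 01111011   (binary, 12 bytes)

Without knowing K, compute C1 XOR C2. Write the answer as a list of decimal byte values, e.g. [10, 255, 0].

[134, 134, 7, 137, 195, 139, 16, 136, 128, 142, 105, 180]

C1 ⊕ C2 = (M1 ⊕ K) ⊕ (M2 ⊕ K) = M1 ⊕ M2 — the shared key cancels under XOR.
00011011 ⊕ 10011101 = 10000110
10101110 ⊕ 00101000 = 10000110
00111010 ⊕ 00111101 = 00000111
01001101 ⊕ 11000100 = 10001001
00100111 ⊕ 11100100 = 11000011
11001010 ⊕ 01000001 = 10001011
00010110 ⊕ 00000110 = 00010000
00110010 ⊕ 10111010 = 10001000
01100000 ⊕ 11100000 = 10000000
10000111 ⊕ 00001001 = 10001110
11111001 ⊕ 10010000 = 01101001
11001111 ⊕ 01111011 = 10110100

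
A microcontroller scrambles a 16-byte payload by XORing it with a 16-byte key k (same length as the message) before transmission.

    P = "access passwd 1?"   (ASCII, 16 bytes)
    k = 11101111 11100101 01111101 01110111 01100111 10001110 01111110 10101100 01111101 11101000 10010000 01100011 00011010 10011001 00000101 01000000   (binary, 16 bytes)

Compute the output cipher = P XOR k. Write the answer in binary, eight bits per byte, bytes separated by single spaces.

61 ^ ef = 8e
63 ^ e5 = 86
63 ^ 7d = 1e
65 ^ 77 = 12
73 ^ 67 = 14
73 ^ 8e = fd
20 ^ 7e = 5e
70 ^ ac = dc
61 ^ 7d = 1c
73 ^ e8 = 9b
73 ^ 90 = e3
77 ^ 63 = 14
64 ^ 1a = 7e
20 ^ 99 = b9
31 ^ 05 = 34
3f ^ 40 = 7f

10001110 10000110 00011110 00010010 00010100 11111101 01011110 11011100 00011100 10011011 11100011 00010100 01111110 10111001 00110100 01111111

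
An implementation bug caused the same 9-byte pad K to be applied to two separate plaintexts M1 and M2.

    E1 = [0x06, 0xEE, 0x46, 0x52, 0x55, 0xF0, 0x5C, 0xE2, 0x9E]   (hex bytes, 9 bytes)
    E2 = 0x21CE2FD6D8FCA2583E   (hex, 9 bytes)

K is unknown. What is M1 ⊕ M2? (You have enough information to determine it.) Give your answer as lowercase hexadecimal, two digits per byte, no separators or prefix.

E1 ⊕ E2 = (M1 ⊕ K) ⊕ (M2 ⊕ K) = M1 ⊕ M2 — the shared key cancels under XOR.
  6 ^  33 =  39
238 ^ 206 =  32
 70 ^  47 = 105
 82 ^ 214 = 132
 85 ^ 216 = 141
240 ^ 252 =  12
 92 ^ 162 = 254
226 ^  88 = 186
158 ^  62 = 160

272069848d0cfebaa0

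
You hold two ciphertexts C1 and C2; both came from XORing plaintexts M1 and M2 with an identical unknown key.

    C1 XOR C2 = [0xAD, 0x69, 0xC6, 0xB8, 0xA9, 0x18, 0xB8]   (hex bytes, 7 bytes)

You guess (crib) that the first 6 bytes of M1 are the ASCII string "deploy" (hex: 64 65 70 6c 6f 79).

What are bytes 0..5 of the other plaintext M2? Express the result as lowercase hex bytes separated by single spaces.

c9 0c b6 d4 c6 61

Since C1 ⊕ C2 = M1 ⊕ M2, XORing with the guessed M1 bytes yields the corresponding M2 bytes: M2 = (C1 ⊕ C2) ⊕ M1.
byte 0: ad ^ 64 = c9
byte 1: 69 ^ 65 = 0c
byte 2: c6 ^ 70 = b6
byte 3: b8 ^ 6c = d4
byte 4: a9 ^ 6f = c6
byte 5: 18 ^ 79 = 61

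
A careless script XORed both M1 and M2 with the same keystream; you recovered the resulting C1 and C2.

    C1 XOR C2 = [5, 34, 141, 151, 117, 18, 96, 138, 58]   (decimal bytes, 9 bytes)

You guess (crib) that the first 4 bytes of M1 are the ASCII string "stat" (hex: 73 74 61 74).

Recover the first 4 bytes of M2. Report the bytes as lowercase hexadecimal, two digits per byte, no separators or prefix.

7656ece3

Since C1 ⊕ C2 = M1 ⊕ M2, XORing with the guessed M1 bytes yields the corresponding M2 bytes: M2 = (C1 ⊕ C2) ⊕ M1.
byte 0: 05 XOR 73 = 76
byte 1: 22 XOR 74 = 56
byte 2: 8d XOR 61 = ec
byte 3: 97 XOR 74 = e3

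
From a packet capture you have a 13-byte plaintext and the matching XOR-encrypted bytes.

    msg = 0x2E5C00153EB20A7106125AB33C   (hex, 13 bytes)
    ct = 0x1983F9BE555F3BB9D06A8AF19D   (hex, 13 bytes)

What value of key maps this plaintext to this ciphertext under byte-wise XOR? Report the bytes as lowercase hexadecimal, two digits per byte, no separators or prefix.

Since ct = msg ⊕ key, XORing both sides with msg gives key = msg ⊕ ct.
 46 XOR  25 =  55
 92 XOR 131 = 223
  0 XOR 249 = 249
 21 XOR 190 = 171
 62 XOR  85 = 107
178 XOR  95 = 237
 10 XOR  59 =  49
113 XOR 185 = 200
  6 XOR 208 = 214
 18 XOR 106 = 120
 90 XOR 138 = 208
179 XOR 241 =  66
 60 XOR 157 = 161

37dff9ab6bed31c8d678d042a1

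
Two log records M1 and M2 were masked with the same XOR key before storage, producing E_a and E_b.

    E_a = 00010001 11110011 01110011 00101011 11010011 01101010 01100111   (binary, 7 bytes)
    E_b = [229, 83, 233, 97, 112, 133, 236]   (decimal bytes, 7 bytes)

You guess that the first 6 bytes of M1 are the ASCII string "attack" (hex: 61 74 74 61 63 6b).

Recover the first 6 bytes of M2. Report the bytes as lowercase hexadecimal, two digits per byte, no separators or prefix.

95d4ee2bc084

First, E_a ⊕ E_b = (M1 ⊕ K) ⊕ (M2 ⊕ K) = M1 ⊕ M2, so the key drops out. Then M2 = (M1 ⊕ M2) ⊕ M1 over the first 6 bytes.
byte 0: (11 ^ e5) ^ 61 = f4 ^ 61 = 95
byte 1: (f3 ^ 53) ^ 74 = a0 ^ 74 = d4
byte 2: (73 ^ e9) ^ 74 = 9a ^ 74 = ee
byte 3: (2b ^ 61) ^ 61 = 4a ^ 61 = 2b
byte 4: (d3 ^ 70) ^ 63 = a3 ^ 63 = c0
byte 5: (6a ^ 85) ^ 6b = ef ^ 6b = 84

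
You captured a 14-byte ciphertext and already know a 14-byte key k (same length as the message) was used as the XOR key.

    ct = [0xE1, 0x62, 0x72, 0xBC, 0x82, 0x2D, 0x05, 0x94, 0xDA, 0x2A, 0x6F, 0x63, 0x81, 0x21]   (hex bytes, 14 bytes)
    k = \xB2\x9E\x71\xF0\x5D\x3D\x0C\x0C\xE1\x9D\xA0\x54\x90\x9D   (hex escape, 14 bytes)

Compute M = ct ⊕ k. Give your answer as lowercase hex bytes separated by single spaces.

byte 0: e1 xor b2 = 53
byte 1: 62 xor 9e = fc
byte 2: 72 xor 71 = 03
byte 3: bc xor f0 = 4c
byte 4: 82 xor 5d = df
byte 5: 2d xor 3d = 10
byte 6: 05 xor 0c = 09
byte 7: 94 xor 0c = 98
byte 8: da xor e1 = 3b
byte 9: 2a xor 9d = b7
byte 10: 6f xor a0 = cf
byte 11: 63 xor 54 = 37
byte 12: 81 xor 90 = 11
byte 13: 21 xor 9d = bc

53 fc 03 4c df 10 09 98 3b b7 cf 37 11 bc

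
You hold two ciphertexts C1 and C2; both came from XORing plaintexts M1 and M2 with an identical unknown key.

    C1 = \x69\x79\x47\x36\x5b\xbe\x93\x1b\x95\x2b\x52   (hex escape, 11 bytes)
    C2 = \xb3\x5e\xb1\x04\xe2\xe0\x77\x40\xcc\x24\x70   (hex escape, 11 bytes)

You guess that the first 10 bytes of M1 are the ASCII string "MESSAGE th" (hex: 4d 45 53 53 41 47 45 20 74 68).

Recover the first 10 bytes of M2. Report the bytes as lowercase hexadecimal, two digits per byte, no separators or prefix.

First, C1 ⊕ C2 = (M1 ⊕ K) ⊕ (M2 ⊕ K) = M1 ⊕ M2, so the key drops out. Then M2 = (M1 ⊕ M2) ⊕ M1 over the first 10 bytes.
byte 0: (69 xor b3) xor 4d = da xor 4d = 97
byte 1: (79 xor 5e) xor 45 = 27 xor 45 = 62
byte 2: (47 xor b1) xor 53 = f6 xor 53 = a5
byte 3: (36 xor 04) xor 53 = 32 xor 53 = 61
byte 4: (5b xor e2) xor 41 = b9 xor 41 = f8
byte 5: (be xor e0) xor 47 = 5e xor 47 = 19
byte 6: (93 xor 77) xor 45 = e4 xor 45 = a1
byte 7: (1b xor 40) xor 20 = 5b xor 20 = 7b
byte 8: (95 xor cc) xor 74 = 59 xor 74 = 2d
byte 9: (2b xor 24) xor 68 = 0f xor 68 = 67

9762a561f819a17b2d67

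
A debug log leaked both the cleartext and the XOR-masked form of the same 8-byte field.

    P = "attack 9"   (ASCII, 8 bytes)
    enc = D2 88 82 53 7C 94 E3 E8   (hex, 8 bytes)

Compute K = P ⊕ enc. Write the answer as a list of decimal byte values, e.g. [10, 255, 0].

[179, 252, 246, 50, 31, 255, 195, 209]

Since enc = P ⊕ K, XORing both sides with P gives K = P ⊕ enc.
61 ^ d2 = b3
74 ^ 88 = fc
74 ^ 82 = f6
61 ^ 53 = 32
63 ^ 7c = 1f
6b ^ 94 = ff
20 ^ e3 = c3
39 ^ e8 = d1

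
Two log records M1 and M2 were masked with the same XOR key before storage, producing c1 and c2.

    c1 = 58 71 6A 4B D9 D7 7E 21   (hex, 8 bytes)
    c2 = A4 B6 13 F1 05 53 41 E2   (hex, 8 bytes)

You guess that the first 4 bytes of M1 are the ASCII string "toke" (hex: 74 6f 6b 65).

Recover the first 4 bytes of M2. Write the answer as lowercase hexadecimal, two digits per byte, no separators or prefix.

First, c1 ⊕ c2 = (M1 ⊕ K) ⊕ (M2 ⊕ K) = M1 ⊕ M2, so the key drops out. Then M2 = (M1 ⊕ M2) ⊕ M1 over the first 4 bytes.
byte 0: (58 XOR a4) XOR 74 = fc XOR 74 = 88
byte 1: (71 XOR b6) XOR 6f = c7 XOR 6f = a8
byte 2: (6a XOR 13) XOR 6b = 79 XOR 6b = 12
byte 3: (4b XOR f1) XOR 65 = ba XOR 65 = df

88a812df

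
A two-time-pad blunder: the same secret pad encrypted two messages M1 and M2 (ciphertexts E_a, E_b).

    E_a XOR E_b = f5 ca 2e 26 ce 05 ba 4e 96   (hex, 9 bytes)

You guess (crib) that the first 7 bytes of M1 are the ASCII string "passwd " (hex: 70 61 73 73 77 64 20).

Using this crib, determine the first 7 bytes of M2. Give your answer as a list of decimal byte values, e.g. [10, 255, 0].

[133, 171, 93, 85, 185, 97, 154]

Since E_a ⊕ E_b = M1 ⊕ M2, XORing with the guessed M1 bytes yields the corresponding M2 bytes: M2 = (E_a ⊕ E_b) ⊕ M1.
f5 xor 70 = 85
ca xor 61 = ab
2e xor 73 = 5d
26 xor 73 = 55
ce xor 77 = b9
05 xor 64 = 61
ba xor 20 = 9a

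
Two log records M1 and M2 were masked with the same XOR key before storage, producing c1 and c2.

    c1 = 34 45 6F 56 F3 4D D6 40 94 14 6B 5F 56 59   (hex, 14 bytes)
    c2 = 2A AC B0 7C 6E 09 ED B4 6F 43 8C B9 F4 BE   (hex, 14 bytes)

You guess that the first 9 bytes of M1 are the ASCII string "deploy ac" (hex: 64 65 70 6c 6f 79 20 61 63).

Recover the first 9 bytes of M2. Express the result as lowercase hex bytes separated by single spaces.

7a 8c af 46 f2 3d 1b 95 98

First, c1 ⊕ c2 = (M1 ⊕ K) ⊕ (M2 ⊕ K) = M1 ⊕ M2, so the key drops out. Then M2 = (M1 ⊕ M2) ⊕ M1 over the first 9 bytes.
byte 0: (34 ^ 2a) ^ 64 = 1e ^ 64 = 7a
byte 1: (45 ^ ac) ^ 65 = e9 ^ 65 = 8c
byte 2: (6f ^ b0) ^ 70 = df ^ 70 = af
byte 3: (56 ^ 7c) ^ 6c = 2a ^ 6c = 46
byte 4: (f3 ^ 6e) ^ 6f = 9d ^ 6f = f2
byte 5: (4d ^ 09) ^ 79 = 44 ^ 79 = 3d
byte 6: (d6 ^ ed) ^ 20 = 3b ^ 20 = 1b
byte 7: (40 ^ b4) ^ 61 = f4 ^ 61 = 95
byte 8: (94 ^ 6f) ^ 63 = fb ^ 63 = 98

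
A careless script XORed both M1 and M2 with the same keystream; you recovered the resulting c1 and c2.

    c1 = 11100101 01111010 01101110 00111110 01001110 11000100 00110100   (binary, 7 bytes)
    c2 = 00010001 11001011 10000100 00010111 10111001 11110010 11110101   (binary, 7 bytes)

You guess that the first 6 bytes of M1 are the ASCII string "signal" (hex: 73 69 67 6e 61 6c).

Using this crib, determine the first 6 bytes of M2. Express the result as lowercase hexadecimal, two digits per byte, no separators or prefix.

87d88d47965a

First, c1 ⊕ c2 = (M1 ⊕ K) ⊕ (M2 ⊕ K) = M1 ⊕ M2, so the key drops out. Then M2 = (M1 ⊕ M2) ⊕ M1 over the first 6 bytes.
byte 0: (e5 XOR 11) XOR 73 = f4 XOR 73 = 87
byte 1: (7a XOR cb) XOR 69 = b1 XOR 69 = d8
byte 2: (6e XOR 84) XOR 67 = ea XOR 67 = 8d
byte 3: (3e XOR 17) XOR 6e = 29 XOR 6e = 47
byte 4: (4e XOR b9) XOR 61 = f7 XOR 61 = 96
byte 5: (c4 XOR f2) XOR 6c = 36 XOR 6c = 5a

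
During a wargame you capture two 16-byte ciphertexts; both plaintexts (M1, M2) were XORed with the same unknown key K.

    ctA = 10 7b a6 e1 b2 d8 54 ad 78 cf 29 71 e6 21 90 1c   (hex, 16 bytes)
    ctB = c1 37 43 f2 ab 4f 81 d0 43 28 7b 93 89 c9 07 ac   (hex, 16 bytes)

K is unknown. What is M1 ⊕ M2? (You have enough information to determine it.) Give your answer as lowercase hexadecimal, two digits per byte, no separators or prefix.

ctA ⊕ ctB = (M1 ⊕ K) ⊕ (M2 ⊕ K) = M1 ⊕ M2 — the shared key cancels under XOR.
byte 0: 10 ⊕ c1 = d1
byte 1: 7b ⊕ 37 = 4c
byte 2: a6 ⊕ 43 = e5
byte 3: e1 ⊕ f2 = 13
byte 4: b2 ⊕ ab = 19
byte 5: d8 ⊕ 4f = 97
byte 6: 54 ⊕ 81 = d5
byte 7: ad ⊕ d0 = 7d
byte 8: 78 ⊕ 43 = 3b
byte 9: cf ⊕ 28 = e7
byte 10: 29 ⊕ 7b = 52
byte 11: 71 ⊕ 93 = e2
byte 12: e6 ⊕ 89 = 6f
byte 13: 21 ⊕ c9 = e8
byte 14: 90 ⊕ 07 = 97
byte 15: 1c ⊕ ac = b0

d14ce5131997d57d3be752e26fe897b0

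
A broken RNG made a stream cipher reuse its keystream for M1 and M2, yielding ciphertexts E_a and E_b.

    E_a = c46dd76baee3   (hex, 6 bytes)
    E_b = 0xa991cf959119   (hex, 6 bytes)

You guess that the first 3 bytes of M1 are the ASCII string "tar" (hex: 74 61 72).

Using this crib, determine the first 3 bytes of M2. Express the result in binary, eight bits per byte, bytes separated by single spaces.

00011001 10011101 01101010

First, E_a ⊕ E_b = (M1 ⊕ K) ⊕ (M2 ⊕ K) = M1 ⊕ M2, so the key drops out. Then M2 = (M1 ⊕ M2) ⊕ M1 over the first 3 bytes.
byte 0: (c4 XOR a9) XOR 74 = 6d XOR 74 = 19
byte 1: (6d XOR 91) XOR 61 = fc XOR 61 = 9d
byte 2: (d7 XOR cf) XOR 72 = 18 XOR 72 = 6a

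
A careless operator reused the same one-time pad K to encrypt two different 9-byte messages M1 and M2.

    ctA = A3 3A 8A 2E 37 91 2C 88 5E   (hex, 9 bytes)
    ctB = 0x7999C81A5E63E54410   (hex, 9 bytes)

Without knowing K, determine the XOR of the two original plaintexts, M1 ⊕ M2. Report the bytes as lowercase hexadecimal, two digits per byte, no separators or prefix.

ctA ⊕ ctB = (M1 ⊕ K) ⊕ (M2 ⊕ K) = M1 ⊕ M2 — the shared key cancels under XOR.
a3 ^ 79 = da
3a ^ 99 = a3
8a ^ c8 = 42
2e ^ 1a = 34
37 ^ 5e = 69
91 ^ 63 = f2
2c ^ e5 = c9
88 ^ 44 = cc
5e ^ 10 = 4e

daa3423469f2c9cc4e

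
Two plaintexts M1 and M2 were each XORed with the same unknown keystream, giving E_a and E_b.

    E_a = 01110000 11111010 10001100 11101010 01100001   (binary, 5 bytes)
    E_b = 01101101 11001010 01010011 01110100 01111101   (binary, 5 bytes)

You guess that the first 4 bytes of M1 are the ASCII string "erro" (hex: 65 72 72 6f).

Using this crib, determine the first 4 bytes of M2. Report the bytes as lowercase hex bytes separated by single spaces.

78 42 ad f1

First, E_a ⊕ E_b = (M1 ⊕ K) ⊕ (M2 ⊕ K) = M1 ⊕ M2, so the key drops out. Then M2 = (M1 ⊕ M2) ⊕ M1 over the first 4 bytes.
byte 0: (70 ⊕ 6d) ⊕ 65 = 1d ⊕ 65 = 78
byte 1: (fa ⊕ ca) ⊕ 72 = 30 ⊕ 72 = 42
byte 2: (8c ⊕ 53) ⊕ 72 = df ⊕ 72 = ad
byte 3: (ea ⊕ 74) ⊕ 6f = 9e ⊕ 6f = f1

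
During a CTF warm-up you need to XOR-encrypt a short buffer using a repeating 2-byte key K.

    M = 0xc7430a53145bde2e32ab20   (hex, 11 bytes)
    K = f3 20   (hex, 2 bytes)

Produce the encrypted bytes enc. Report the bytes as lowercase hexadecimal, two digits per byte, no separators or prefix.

The 2-byte key repeats, so the effective keystream is f3 20 f3 20 f3 20 f3 20 f3 20 f3.
byte 0: 11000111 ^ 11110011 = 00110100
byte 1: 01000011 ^ 00100000 = 01100011
byte 2: 00001010 ^ 11110011 = 11111001
byte 3: 01010011 ^ 00100000 = 01110011
byte 4: 00010100 ^ 11110011 = 11100111
byte 5: 01011011 ^ 00100000 = 01111011
byte 6: 11011110 ^ 11110011 = 00101101
byte 7: 00101110 ^ 00100000 = 00001110
byte 8: 00110010 ^ 11110011 = 11000001
byte 9: 10101011 ^ 00100000 = 10001011
byte 10: 00100000 ^ 11110011 = 11010011

3463f973e77b2d0ec18bd3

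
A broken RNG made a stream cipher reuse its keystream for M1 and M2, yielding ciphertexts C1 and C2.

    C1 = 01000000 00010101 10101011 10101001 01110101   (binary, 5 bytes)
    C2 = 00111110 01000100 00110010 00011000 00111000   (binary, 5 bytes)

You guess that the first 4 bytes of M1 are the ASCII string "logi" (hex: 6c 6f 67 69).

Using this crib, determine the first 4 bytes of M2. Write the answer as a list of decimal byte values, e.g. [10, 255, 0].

[18, 62, 254, 216]

First, C1 ⊕ C2 = (M1 ⊕ K) ⊕ (M2 ⊕ K) = M1 ⊕ M2, so the key drops out. Then M2 = (M1 ⊕ M2) ⊕ M1 over the first 4 bytes.
byte 0: (40 xor 3e) xor 6c = 7e xor 6c = 12
byte 1: (15 xor 44) xor 6f = 51 xor 6f = 3e
byte 2: (ab xor 32) xor 67 = 99 xor 67 = fe
byte 3: (a9 xor 18) xor 69 = b1 xor 69 = d8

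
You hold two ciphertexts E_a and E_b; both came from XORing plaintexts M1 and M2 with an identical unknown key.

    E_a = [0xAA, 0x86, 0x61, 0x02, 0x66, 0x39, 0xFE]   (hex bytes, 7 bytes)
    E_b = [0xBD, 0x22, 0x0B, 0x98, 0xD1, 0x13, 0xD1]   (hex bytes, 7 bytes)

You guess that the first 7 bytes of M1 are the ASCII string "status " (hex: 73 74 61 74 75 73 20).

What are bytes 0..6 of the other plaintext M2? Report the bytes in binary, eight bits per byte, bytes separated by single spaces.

First, E_a ⊕ E_b = (M1 ⊕ K) ⊕ (M2 ⊕ K) = M1 ⊕ M2, so the key drops out. Then M2 = (M1 ⊕ M2) ⊕ M1 over the first 7 bytes.
byte 0: (aa ⊕ bd) ⊕ 73 = 17 ⊕ 73 = 64
byte 1: (86 ⊕ 22) ⊕ 74 = a4 ⊕ 74 = d0
byte 2: (61 ⊕ 0b) ⊕ 61 = 6a ⊕ 61 = 0b
byte 3: (02 ⊕ 98) ⊕ 74 = 9a ⊕ 74 = ee
byte 4: (66 ⊕ d1) ⊕ 75 = b7 ⊕ 75 = c2
byte 5: (39 ⊕ 13) ⊕ 73 = 2a ⊕ 73 = 59
byte 6: (fe ⊕ d1) ⊕ 20 = 2f ⊕ 20 = 0f

01100100 11010000 00001011 11101110 11000010 01011001 00001111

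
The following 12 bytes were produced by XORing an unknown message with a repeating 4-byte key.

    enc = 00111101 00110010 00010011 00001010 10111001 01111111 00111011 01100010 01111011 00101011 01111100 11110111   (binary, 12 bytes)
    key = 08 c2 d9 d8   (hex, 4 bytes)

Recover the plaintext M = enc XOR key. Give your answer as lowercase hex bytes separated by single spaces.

35 f0 ca d2 b1 bd e2 ba 73 e9 a5 2f

The 4-byte key repeats, so the effective keystream is 08 c2 d9 d8 08 c2 d9 d8 08 c2 d9 d8.
byte 0: 3d ^ 08 = 35
byte 1: 32 ^ c2 = f0
byte 2: 13 ^ d9 = ca
byte 3: 0a ^ d8 = d2
byte 4: b9 ^ 08 = b1
byte 5: 7f ^ c2 = bd
byte 6: 3b ^ d9 = e2
byte 7: 62 ^ d8 = ba
byte 8: 7b ^ 08 = 73
byte 9: 2b ^ c2 = e9
byte 10: 7c ^ d9 = a5
byte 11: f7 ^ d8 = 2f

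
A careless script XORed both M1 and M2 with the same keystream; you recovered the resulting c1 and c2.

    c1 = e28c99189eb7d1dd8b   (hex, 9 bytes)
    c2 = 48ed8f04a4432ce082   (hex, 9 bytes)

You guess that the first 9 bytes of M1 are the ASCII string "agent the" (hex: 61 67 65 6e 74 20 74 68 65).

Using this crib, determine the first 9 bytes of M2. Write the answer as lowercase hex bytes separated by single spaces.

First, c1 ⊕ c2 = (M1 ⊕ K) ⊕ (M2 ⊕ K) = M1 ⊕ M2, so the key drops out. Then M2 = (M1 ⊕ M2) ⊕ M1 over the first 9 bytes.
byte 0: (e2 xor 48) xor 61 = aa xor 61 = cb
byte 1: (8c xor ed) xor 67 = 61 xor 67 = 06
byte 2: (99 xor 8f) xor 65 = 16 xor 65 = 73
byte 3: (18 xor 04) xor 6e = 1c xor 6e = 72
byte 4: (9e xor a4) xor 74 = 3a xor 74 = 4e
byte 5: (b7 xor 43) xor 20 = f4 xor 20 = d4
byte 6: (d1 xor 2c) xor 74 = fd xor 74 = 89
byte 7: (dd xor e0) xor 68 = 3d xor 68 = 55
byte 8: (8b xor 82) xor 65 = 09 xor 65 = 6c

cb 06 73 72 4e d4 89 55 6c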